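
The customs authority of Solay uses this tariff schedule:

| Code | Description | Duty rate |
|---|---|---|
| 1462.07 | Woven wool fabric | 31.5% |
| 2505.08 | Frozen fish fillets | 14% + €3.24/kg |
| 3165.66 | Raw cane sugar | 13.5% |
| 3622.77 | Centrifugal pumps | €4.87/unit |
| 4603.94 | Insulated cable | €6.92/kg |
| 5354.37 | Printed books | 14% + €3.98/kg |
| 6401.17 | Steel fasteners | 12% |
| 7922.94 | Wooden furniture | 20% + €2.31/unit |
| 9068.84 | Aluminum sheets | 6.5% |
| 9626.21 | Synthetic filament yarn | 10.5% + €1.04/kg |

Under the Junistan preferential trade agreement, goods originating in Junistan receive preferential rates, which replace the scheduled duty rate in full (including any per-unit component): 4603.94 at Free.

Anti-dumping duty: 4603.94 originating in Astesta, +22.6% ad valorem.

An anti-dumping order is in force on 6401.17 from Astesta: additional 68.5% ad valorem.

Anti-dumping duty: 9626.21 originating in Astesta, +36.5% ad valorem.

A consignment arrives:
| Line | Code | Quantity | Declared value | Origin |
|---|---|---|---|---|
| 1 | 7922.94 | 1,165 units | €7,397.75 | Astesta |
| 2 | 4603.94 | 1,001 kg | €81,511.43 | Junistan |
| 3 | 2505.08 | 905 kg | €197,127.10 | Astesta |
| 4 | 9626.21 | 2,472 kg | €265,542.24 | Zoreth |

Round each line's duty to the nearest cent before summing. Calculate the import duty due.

Line 1 (7922.94, Astesta, 1,165 units, €7,397.75):
Base rate for 7922.94 is 20% + €2.31/unit.
Duty = €7,397.75 × 20% + 1,165 × €2.31 = €4,170.70.
Line 2 (4603.94, Junistan, 1,001 kg, €81,511.43):
Base rate for 4603.94 is €6.92/kg.
Origin Junistan qualifies under the Solay–Junistan agreement and 4603.94 is covered: preferential rate Free applies instead.
The additional-duty order on 4603.94 targets Astesta, not Junistan; it does not apply.
Duty = €81,511.43 × 0% = €0.00.
Line 3 (2505.08, Astesta, 905 kg, €197,127.10):
Base rate for 2505.08 is 14% + €3.24/kg.
Duty = €197,127.10 × 14% + 905 × €3.24 = €30,529.99.
Line 4 (9626.21, Zoreth, 2,472 kg, €265,542.24):
Base rate for 9626.21 is 10.5% + €1.04/kg.
The additional-duty order on 9626.21 targets Astesta, not Zoreth; it does not apply.
Duty = €265,542.24 × 10.5% + 2,472 × €1.04 = €30,452.82.
Total = €4,170.70 + €0.00 + €30,529.99 + €30,452.82 = €65,153.51.

€65,153.51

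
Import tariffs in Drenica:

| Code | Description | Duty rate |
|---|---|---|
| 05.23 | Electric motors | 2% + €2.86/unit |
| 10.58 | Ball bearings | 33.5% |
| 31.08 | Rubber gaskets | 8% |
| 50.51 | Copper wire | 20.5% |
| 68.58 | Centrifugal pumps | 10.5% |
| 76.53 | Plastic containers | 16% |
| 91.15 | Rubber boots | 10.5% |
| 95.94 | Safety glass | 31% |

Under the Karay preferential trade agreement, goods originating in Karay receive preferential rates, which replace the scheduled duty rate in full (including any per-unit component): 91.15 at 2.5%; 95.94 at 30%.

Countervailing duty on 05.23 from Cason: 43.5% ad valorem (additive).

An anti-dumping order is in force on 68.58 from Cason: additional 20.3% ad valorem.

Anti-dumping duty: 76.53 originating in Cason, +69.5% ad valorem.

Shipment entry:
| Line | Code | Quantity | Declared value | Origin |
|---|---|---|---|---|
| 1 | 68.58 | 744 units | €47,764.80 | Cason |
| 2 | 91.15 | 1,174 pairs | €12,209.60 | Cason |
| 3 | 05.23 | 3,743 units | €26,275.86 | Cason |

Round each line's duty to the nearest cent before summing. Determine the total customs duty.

Line 1 (68.58, Cason, 744 units, €47,764.80):
Base rate for 68.58 is 10.5%.
Additional duty on 68.58 from Cason: +20.3%. Applied ad valorem rate: 10.5% + 20.3% = 30.8%.
Duty = €47,764.80 × 30.8% = €14,711.56.
Line 2 (91.15, Cason, 1,174 pairs, €12,209.60):
Base rate for 91.15 is 10.5%.
91.15 has an FTA preferential rate, but origin Cason is not Karay; base rate stands.
Duty = €12,209.60 × 10.5% = €1,282.01.
Line 3 (05.23, Cason, 3,743 units, €26,275.86):
Base rate for 05.23 is 2% + €2.86/unit.
Additional duty on 05.23 from Cason: +43.5%. Applied ad valorem rate: 2% + 43.5% = 45.5%.
Duty = €26,275.86 × 45.5% + 3,743 × €2.86 = €22,660.50.
Total = €14,711.56 + €1,282.01 + €22,660.50 = €38,654.07.

€38,654.07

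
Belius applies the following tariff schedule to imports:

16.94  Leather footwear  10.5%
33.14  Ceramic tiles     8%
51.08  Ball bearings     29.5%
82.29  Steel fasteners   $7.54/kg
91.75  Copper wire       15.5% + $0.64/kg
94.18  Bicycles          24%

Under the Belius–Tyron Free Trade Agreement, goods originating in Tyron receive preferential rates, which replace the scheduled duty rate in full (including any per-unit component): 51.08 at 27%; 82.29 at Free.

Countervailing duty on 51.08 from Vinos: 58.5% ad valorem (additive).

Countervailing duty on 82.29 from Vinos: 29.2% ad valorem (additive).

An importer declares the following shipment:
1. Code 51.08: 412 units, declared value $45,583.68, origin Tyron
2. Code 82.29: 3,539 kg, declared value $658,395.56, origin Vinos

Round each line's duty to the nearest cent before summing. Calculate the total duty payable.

Line 1 (51.08, Tyron, 412 units, $45,583.68):
Base rate for 51.08 is 29.5%.
Origin Tyron qualifies under the Belius–Tyron agreement and 51.08 is covered: preferential rate 27% applies instead.
The additional-duty order on 51.08 targets Vinos, not Tyron; it does not apply.
Duty = $45,583.68 × 27% = $12,307.59.
Line 2 (82.29, Vinos, 3,539 kg, $658,395.56):
Base rate for 82.29 is $7.54/kg.
82.29 has an FTA preferential rate, but origin Vinos is not Tyron; base rate stands.
Additional duty on 82.29 from Vinos: +29.2% ad valorem. Applied ad valorem rate = 29.2%.
Duty = $658,395.56 × 29.2% + 3,539 × $7.54 = $218,935.56.
Total = $12,307.59 + $218,935.56 = $231,243.15.

$231,243.15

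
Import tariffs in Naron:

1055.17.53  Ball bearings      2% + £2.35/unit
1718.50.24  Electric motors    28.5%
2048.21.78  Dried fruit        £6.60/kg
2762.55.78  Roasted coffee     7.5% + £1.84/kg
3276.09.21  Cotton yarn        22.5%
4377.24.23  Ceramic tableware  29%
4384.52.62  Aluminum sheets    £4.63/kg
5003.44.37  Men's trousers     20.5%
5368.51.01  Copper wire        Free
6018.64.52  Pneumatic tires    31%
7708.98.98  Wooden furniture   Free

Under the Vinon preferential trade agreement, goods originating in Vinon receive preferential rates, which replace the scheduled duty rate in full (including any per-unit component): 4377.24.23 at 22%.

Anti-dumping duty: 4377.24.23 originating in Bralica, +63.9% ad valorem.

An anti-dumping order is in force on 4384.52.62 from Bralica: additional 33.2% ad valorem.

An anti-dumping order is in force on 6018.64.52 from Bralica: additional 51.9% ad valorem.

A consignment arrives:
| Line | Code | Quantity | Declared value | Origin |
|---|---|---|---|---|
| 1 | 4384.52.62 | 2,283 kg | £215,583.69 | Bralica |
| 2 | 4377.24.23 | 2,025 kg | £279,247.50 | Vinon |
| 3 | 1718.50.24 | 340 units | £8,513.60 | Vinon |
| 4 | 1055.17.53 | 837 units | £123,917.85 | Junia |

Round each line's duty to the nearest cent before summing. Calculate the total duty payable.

Line 1 (4384.52.62, Bralica, 2,283 kg, £215,583.69):
Base rate for 4384.52.62 is £4.63/kg.
Additional duty on 4384.52.62 from Bralica: +33.2% ad valorem. Applied ad valorem rate = 33.2%.
Duty = £215,583.69 × 33.2% + 2,283 × £4.63 = £82,144.08.
Line 2 (4377.24.23, Vinon, 2,025 kg, £279,247.50):
Base rate for 4377.24.23 is 29%.
Origin Vinon qualifies under the Naron–Vinon agreement and 4377.24.23 is covered: preferential rate 22% applies instead.
The additional-duty order on 4377.24.23 targets Bralica, not Vinon; it does not apply.
Duty = £279,247.50 × 22% = £61,434.45.
Line 3 (1718.50.24, Vinon, 340 units, £8,513.60):
Base rate for 1718.50.24 is 28.5%.
Origin Vinon is the FTA partner but 1718.50.24 is not on the preference list; base rate stands.
Duty = £8,513.60 × 28.5% = £2,426.38.
Line 4 (1055.17.53, Junia, 837 units, £123,917.85):
Base rate for 1055.17.53 is 2% + £2.35/unit.
Duty = £123,917.85 × 2% + 837 × £2.35 = £4,445.31.
Total = £82,144.08 + £61,434.45 + £2,426.38 + £4,445.31 = £150,450.22.

£150,450.22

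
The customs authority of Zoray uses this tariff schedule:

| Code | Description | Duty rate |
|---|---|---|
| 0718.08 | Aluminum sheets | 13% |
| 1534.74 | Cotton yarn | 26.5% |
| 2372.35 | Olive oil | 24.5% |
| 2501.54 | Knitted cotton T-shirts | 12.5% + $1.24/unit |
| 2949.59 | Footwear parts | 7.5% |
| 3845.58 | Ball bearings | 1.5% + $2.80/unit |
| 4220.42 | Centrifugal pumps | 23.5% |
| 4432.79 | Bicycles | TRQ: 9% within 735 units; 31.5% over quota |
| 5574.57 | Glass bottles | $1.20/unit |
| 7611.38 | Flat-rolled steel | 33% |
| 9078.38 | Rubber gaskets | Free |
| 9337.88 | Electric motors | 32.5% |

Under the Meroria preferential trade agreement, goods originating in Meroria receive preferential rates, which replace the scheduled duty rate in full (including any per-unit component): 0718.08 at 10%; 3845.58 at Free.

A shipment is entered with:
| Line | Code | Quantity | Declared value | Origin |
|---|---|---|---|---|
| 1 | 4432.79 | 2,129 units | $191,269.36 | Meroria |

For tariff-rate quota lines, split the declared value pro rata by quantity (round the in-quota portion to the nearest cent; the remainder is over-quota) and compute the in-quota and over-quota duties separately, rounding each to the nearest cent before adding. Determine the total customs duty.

Line 1 (4432.79, Meroria, 2,129 units, $191,269.36):
Code 4432.79 is under a tariff-rate quota (threshold 735 units). In-quota: 735 units at 9%; over-quota: 1,394 units at 31.5%.
Pro-rata value split: in-quota = $191,269.36 × 735/2,129 = $66,032.40; over-quota = $191,269.36 − $66,032.40 = $125,236.96.
In-quota duty = $66,032.40 × 9% = $5,942.92. Over-quota duty = $125,236.96 × 31.5% = $39,449.64.
Line duty = $5,942.92 + $39,449.64 = $45,392.56.

$45,392.56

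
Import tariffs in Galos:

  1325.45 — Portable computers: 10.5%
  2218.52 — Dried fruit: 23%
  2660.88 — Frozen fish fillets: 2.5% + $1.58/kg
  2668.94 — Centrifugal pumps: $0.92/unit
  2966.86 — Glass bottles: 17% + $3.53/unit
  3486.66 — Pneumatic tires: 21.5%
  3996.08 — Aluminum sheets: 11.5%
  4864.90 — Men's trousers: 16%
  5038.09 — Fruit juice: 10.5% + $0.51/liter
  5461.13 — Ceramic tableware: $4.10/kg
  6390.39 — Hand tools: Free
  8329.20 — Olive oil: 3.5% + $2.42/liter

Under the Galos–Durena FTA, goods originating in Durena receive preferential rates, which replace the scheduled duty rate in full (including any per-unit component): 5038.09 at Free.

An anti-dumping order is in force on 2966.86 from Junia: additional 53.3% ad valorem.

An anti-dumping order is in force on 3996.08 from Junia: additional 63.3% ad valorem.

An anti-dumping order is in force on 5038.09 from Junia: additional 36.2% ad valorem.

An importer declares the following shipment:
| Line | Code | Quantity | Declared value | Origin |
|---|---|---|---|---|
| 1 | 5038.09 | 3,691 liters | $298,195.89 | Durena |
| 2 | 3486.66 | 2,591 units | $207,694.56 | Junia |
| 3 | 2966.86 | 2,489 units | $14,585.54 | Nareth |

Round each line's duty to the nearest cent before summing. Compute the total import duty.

Line 1 (5038.09, Durena, 3,691 liters, $298,195.89):
Base rate for 5038.09 is 10.5% + $0.51/liter.
Origin Durena qualifies under the Galos–Durena agreement and 5038.09 is covered: preferential rate Free applies instead.
The additional-duty order on 5038.09 targets Junia, not Durena; it does not apply.
Duty = $298,195.89 × 0% = $0.00.
Line 2 (3486.66, Junia, 2,591 units, $207,694.56):
Base rate for 3486.66 is 21.5%.
Duty = $207,694.56 × 21.5% = $44,654.33.
Line 3 (2966.86, Nareth, 2,489 units, $14,585.54):
Base rate for 2966.86 is 17% + $3.53/unit.
The additional-duty order on 2966.86 targets Junia, not Nareth; it does not apply.
Duty = $14,585.54 × 17% + 2,489 × $3.53 = $11,265.71.
Total = $0.00 + $44,654.33 + $11,265.71 = $55,920.04.

$55,920.04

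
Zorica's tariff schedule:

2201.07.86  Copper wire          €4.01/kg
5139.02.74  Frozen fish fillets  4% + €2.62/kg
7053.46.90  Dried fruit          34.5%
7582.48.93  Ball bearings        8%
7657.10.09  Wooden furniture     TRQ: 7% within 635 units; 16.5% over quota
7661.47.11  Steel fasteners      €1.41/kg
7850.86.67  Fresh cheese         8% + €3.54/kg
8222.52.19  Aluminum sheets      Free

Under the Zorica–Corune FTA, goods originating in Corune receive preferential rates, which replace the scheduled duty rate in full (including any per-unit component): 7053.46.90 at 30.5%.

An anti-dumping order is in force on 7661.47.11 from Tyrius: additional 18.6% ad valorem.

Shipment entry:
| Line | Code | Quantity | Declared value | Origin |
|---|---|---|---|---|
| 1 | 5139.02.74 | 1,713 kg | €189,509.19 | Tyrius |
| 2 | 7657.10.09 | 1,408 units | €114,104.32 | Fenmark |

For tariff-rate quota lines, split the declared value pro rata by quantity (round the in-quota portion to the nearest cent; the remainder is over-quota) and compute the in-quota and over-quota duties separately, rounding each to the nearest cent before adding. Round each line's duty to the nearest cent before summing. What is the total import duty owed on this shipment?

€26,006.91

Line 1 (5139.02.74, Tyrius, 1,713 kg, €189,509.19):
Base rate for 5139.02.74 is 4% + €2.62/kg.
Duty = €189,509.19 × 4% + 1,713 × €2.62 = €12,068.43.
Line 2 (7657.10.09, Fenmark, 1,408 units, €114,104.32):
Code 7657.10.09 is under a tariff-rate quota (threshold 635 units). In-quota: 635 units at 7%; over-quota: 773 units at 16.5%.
Pro-rata value split: in-quota = €114,104.32 × 635/1,408 = €51,460.40; over-quota = €114,104.32 − €51,460.40 = €62,643.92.
In-quota duty = €51,460.40 × 7% = €3,602.23. Over-quota duty = €62,643.92 × 16.5% = €10,336.25.
Line duty = €3,602.23 + €10,336.25 = €13,938.48.
Total = €12,068.43 + €13,938.48 = €26,006.91.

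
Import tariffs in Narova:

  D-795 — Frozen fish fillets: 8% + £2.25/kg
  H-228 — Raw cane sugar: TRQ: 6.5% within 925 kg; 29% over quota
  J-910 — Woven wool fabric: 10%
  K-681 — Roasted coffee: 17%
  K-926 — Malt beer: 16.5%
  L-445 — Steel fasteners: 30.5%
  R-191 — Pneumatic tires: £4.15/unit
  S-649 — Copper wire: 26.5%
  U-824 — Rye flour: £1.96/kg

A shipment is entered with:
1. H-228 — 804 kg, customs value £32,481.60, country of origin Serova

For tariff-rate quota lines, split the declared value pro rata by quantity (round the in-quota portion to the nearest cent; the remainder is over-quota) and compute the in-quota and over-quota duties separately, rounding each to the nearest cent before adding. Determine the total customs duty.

£2,111.30

Line 1 (H-228, Serova, 804 kg, £32,481.60):
Code H-228 is under a tariff-rate quota (threshold 925 kg). Quantity 804 kg is within the quota, so the in-quota rate 6.5% applies to the full value.
Duty = £32,481.60 × 6.5% = £2,111.30.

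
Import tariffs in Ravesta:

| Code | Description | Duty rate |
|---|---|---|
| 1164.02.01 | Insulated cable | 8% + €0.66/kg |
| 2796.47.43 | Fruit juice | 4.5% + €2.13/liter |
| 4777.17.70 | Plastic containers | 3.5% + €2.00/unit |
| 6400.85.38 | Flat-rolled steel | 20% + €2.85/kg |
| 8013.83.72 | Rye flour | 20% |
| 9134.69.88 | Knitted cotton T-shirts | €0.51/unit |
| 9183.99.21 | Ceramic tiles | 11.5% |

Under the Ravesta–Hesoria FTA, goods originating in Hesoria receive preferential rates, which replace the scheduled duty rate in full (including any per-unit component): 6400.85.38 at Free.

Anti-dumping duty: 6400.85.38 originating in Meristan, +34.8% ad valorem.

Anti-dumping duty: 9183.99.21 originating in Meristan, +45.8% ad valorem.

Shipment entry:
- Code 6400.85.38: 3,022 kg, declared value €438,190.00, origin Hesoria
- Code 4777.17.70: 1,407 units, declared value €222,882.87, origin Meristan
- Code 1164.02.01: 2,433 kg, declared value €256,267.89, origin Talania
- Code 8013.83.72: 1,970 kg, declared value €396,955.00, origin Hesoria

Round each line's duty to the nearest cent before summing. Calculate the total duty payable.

Line 1 (6400.85.38, Hesoria, 3,022 kg, €438,190.00):
Base rate for 6400.85.38 is 20% + €2.85/kg.
Origin Hesoria qualifies under the Ravesta–Hesoria agreement and 6400.85.38 is covered: preferential rate Free applies instead.
The additional-duty order on 6400.85.38 targets Meristan, not Hesoria; it does not apply.
Duty = €438,190.00 × 0% = €0.00.
Line 2 (4777.17.70, Meristan, 1,407 units, €222,882.87):
Base rate for 4777.17.70 is 3.5% + €2.00/unit.
Duty = €222,882.87 × 3.5% + 1,407 × €2.00 = €10,614.90.
Line 3 (1164.02.01, Talania, 2,433 kg, €256,267.89):
Base rate for 1164.02.01 is 8% + €0.66/kg.
Duty = €256,267.89 × 8% + 2,433 × €0.66 = €22,107.21.
Line 4 (8013.83.72, Hesoria, 1,970 kg, €396,955.00):
Base rate for 8013.83.72 is 20%.
Origin Hesoria is the FTA partner but 8013.83.72 is not on the preference list; base rate stands.
Duty = €396,955.00 × 20% = €79,391.00.
Total = €0.00 + €10,614.90 + €22,107.21 + €79,391.00 = €112,113.11.

€112,113.11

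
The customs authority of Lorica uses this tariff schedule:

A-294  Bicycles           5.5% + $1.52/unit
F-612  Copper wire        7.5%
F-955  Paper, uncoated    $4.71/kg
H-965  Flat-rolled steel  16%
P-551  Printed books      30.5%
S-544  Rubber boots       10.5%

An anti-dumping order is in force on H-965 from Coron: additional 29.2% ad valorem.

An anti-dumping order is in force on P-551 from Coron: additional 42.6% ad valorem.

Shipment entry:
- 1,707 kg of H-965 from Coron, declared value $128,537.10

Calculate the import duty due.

Line 1 (H-965, Coron, 1,707 kg, $128,537.10):
Base rate for H-965 is 16%.
Additional duty on H-965 from Coron: +29.2%. Applied ad valorem rate: 16% + 29.2% = 45.2%.
Duty = $128,537.10 × 45.2% = $58,098.77.

$58,098.77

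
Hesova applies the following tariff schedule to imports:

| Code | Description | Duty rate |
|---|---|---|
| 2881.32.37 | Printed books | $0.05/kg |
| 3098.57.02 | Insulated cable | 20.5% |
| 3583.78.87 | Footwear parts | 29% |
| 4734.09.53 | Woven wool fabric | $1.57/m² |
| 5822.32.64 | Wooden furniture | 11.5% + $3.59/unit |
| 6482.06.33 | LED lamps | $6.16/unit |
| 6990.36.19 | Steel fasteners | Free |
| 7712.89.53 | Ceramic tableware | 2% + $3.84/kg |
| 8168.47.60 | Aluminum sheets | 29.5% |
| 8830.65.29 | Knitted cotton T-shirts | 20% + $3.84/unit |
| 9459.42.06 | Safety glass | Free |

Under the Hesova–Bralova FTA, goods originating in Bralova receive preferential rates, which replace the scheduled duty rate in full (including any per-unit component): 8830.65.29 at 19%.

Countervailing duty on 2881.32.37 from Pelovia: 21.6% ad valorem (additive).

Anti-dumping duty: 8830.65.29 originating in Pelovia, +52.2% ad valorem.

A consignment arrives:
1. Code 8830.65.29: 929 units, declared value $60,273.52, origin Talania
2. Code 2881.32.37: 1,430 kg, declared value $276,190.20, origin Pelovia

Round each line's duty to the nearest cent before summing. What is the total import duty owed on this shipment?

$75,350.64

Line 1 (8830.65.29, Talania, 929 units, $60,273.52):
Base rate for 8830.65.29 is 20% + $3.84/unit.
8830.65.29 has an FTA preferential rate, but origin Talania is not Bralova; base rate stands.
The additional-duty order on 8830.65.29 targets Pelovia, not Talania; it does not apply.
Duty = $60,273.52 × 20% + 929 × $3.84 = $15,622.06.
Line 2 (2881.32.37, Pelovia, 1,430 kg, $276,190.20):
Base rate for 2881.32.37 is $0.05/kg.
Additional duty on 2881.32.37 from Pelovia: +21.6% ad valorem. Applied ad valorem rate = 21.6%.
Duty = $276,190.20 × 21.6% + 1,430 × $0.05 = $59,728.58.
Total = $15,622.06 + $59,728.58 = $75,350.64.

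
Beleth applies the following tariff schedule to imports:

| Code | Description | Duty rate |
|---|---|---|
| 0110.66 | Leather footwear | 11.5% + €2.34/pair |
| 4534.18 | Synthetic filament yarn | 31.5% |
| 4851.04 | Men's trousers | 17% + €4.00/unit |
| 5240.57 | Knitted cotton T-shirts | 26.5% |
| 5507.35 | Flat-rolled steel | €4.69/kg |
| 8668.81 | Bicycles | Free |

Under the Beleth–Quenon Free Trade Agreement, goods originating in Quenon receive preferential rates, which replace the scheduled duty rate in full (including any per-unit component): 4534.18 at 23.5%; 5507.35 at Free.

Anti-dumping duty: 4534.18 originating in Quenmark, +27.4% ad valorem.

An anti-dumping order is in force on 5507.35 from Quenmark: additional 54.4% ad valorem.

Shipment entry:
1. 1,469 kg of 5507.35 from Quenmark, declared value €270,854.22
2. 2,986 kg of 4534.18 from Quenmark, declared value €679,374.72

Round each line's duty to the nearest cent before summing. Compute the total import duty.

Line 1 (5507.35, Quenmark, 1,469 kg, €270,854.22):
Base rate for 5507.35 is €4.69/kg.
5507.35 has an FTA preferential rate, but origin Quenmark is not Quenon; base rate stands.
Additional duty on 5507.35 from Quenmark: +54.4% ad valorem. Applied ad valorem rate = 54.4%.
Duty = €270,854.22 × 54.4% + 1,469 × €4.69 = €154,234.31.
Line 2 (4534.18, Quenmark, 2,986 kg, €679,374.72):
Base rate for 4534.18 is 31.5%.
4534.18 has an FTA preferential rate, but origin Quenmark is not Quenon; base rate stands.
Additional duty on 4534.18 from Quenmark: +27.4%. Applied ad valorem rate: 31.5% + 27.4% = 58.9%.
Duty = €679,374.72 × 58.9% = €400,151.71.
Total = €154,234.31 + €400,151.71 = €554,386.02.

€554,386.02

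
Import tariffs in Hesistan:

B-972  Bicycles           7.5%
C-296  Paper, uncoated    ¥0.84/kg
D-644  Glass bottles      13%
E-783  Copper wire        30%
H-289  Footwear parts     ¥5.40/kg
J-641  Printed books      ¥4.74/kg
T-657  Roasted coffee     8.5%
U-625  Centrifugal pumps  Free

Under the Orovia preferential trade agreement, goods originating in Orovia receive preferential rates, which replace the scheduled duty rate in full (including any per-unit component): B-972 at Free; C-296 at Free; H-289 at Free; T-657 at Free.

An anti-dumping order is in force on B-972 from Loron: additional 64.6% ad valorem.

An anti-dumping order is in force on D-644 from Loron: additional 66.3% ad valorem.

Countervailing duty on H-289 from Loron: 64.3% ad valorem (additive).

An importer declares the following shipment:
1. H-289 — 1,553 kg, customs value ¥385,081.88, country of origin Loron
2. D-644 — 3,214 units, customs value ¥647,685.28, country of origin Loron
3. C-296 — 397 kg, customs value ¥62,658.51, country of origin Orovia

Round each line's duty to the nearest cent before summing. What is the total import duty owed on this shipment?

Line 1 (H-289, Loron, 1,553 kg, ¥385,081.88):
Base rate for H-289 is ¥5.40/kg.
H-289 has an FTA preferential rate, but origin Loron is not Orovia; base rate stands.
Additional duty on H-289 from Loron: +64.3% ad valorem. Applied ad valorem rate = 64.3%.
Duty = ¥385,081.88 × 64.3% + 1,553 × ¥5.40 = ¥255,993.85.
Line 2 (D-644, Loron, 3,214 units, ¥647,685.28):
Base rate for D-644 is 13%.
Additional duty on D-644 from Loron: +66.3%. Applied ad valorem rate: 13% + 66.3% = 79.3%.
Duty = ¥647,685.28 × 79.3% = ¥513,614.43.
Line 3 (C-296, Orovia, 397 kg, ¥62,658.51):
Base rate for C-296 is ¥0.84/kg.
Origin Orovia qualifies under the Hesistan–Orovia agreement and C-296 is covered: preferential rate Free applies instead.
Duty = ¥62,658.51 × 0% = ¥0.00.
Total = ¥255,993.85 + ¥513,614.43 + ¥0.00 = ¥769,608.28.

¥769,608.28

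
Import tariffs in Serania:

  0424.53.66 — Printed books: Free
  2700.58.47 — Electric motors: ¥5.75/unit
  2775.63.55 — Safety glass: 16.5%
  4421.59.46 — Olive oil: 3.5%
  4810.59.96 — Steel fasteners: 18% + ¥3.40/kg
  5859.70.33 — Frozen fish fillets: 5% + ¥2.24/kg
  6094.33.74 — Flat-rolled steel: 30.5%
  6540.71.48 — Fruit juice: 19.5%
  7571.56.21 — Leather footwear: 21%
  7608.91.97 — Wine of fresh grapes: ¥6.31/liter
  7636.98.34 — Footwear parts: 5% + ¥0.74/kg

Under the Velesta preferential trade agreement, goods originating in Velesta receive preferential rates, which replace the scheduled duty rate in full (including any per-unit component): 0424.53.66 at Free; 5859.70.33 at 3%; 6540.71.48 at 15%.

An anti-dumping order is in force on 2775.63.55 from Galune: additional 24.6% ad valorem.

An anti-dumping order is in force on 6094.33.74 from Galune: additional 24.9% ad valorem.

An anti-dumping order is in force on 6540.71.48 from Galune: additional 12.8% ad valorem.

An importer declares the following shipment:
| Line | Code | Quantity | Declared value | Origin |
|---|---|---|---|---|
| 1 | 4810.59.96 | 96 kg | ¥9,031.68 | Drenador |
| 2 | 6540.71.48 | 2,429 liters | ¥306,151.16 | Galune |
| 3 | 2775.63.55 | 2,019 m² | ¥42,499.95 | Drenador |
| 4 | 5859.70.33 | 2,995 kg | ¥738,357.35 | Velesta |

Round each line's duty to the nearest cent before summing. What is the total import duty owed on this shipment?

¥130,002.13

Line 1 (4810.59.96, Drenador, 96 kg, ¥9,031.68):
Base rate for 4810.59.96 is 18% + ¥3.40/kg.
Duty = ¥9,031.68 × 18% + 96 × ¥3.40 = ¥1,952.10.
Line 2 (6540.71.48, Galune, 2,429 liters, ¥306,151.16):
Base rate for 6540.71.48 is 19.5%.
6540.71.48 has an FTA preferential rate, but origin Galune is not Velesta; base rate stands.
Additional duty on 6540.71.48 from Galune: +12.8%. Applied ad valorem rate: 19.5% + 12.8% = 32.3%.
Duty = ¥306,151.16 × 32.3% = ¥98,886.82.
Line 3 (2775.63.55, Drenador, 2,019 m², ¥42,499.95):
Base rate for 2775.63.55 is 16.5%.
The additional-duty order on 2775.63.55 targets Galune, not Drenador; it does not apply.
Duty = ¥42,499.95 × 16.5% = ¥7,012.49.
Line 4 (5859.70.33, Velesta, 2,995 kg, ¥738,357.35):
Base rate for 5859.70.33 is 5% + ¥2.24/kg.
Origin Velesta qualifies under the Serania–Velesta agreement and 5859.70.33 is covered: preferential rate 3% applies instead.
Duty = ¥738,357.35 × 3% = ¥22,150.72.
Total = ¥1,952.10 + ¥98,886.82 + ¥7,012.49 + ¥22,150.72 = ¥130,002.13.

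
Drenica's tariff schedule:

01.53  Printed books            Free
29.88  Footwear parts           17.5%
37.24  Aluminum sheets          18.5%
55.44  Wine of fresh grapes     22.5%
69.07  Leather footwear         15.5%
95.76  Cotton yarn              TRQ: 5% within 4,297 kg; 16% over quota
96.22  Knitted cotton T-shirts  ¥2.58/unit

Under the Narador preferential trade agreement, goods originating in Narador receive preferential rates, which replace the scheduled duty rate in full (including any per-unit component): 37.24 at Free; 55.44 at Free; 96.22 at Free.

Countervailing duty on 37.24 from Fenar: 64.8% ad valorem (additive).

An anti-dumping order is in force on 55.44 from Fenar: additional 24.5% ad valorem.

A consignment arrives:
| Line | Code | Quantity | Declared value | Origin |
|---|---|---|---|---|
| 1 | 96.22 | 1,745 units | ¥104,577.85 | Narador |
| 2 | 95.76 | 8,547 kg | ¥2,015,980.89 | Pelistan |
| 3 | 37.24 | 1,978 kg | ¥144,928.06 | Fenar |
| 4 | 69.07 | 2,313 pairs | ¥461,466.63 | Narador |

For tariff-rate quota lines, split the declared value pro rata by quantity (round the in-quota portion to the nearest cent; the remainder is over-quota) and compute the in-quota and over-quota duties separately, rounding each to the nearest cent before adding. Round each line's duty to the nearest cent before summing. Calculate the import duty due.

¥403,320.67

Line 1 (96.22, Narador, 1,745 units, ¥104,577.85):
Base rate for 96.22 is ¥2.58/unit.
Origin Narador qualifies under the Drenica–Narador agreement and 96.22 is covered: preferential rate Free applies instead.
Duty = ¥104,577.85 × 0% = ¥0.00.
Line 2 (95.76, Pelistan, 8,547 kg, ¥2,015,980.89):
Code 95.76 is under a tariff-rate quota (threshold 4,297 kg). In-quota: 4,297 kg at 5%; over-quota: 4,250 kg at 16%.
Pro-rata value split: in-quota = ¥2,015,980.89 × 4,297/8,547 = ¥1,013,533.39; over-quota = ¥2,015,980.89 − ¥1,013,533.39 = ¥1,002,447.50.
In-quota duty = ¥1,013,533.39 × 5% = ¥50,676.67. Over-quota duty = ¥1,002,447.50 × 16% = ¥160,391.60.
Line duty = ¥50,676.67 + ¥160,391.60 = ¥211,068.27.
Line 3 (37.24, Fenar, 1,978 kg, ¥144,928.06):
Base rate for 37.24 is 18.5%.
37.24 has an FTA preferential rate, but origin Fenar is not Narador; base rate stands.
Additional duty on 37.24 from Fenar: +64.8%. Applied ad valorem rate: 18.5% + 64.8% = 83.3%.
Duty = ¥144,928.06 × 83.3% = ¥120,725.07.
Line 4 (69.07, Narador, 2,313 pairs, ¥461,466.63):
Base rate for 69.07 is 15.5%.
Origin Narador is the FTA partner but 69.07 is not on the preference list; base rate stands.
Duty = ¥461,466.63 × 15.5% = ¥71,527.33.
Total = ¥0.00 + ¥211,068.27 + ¥120,725.07 + ¥71,527.33 = ¥403,320.67.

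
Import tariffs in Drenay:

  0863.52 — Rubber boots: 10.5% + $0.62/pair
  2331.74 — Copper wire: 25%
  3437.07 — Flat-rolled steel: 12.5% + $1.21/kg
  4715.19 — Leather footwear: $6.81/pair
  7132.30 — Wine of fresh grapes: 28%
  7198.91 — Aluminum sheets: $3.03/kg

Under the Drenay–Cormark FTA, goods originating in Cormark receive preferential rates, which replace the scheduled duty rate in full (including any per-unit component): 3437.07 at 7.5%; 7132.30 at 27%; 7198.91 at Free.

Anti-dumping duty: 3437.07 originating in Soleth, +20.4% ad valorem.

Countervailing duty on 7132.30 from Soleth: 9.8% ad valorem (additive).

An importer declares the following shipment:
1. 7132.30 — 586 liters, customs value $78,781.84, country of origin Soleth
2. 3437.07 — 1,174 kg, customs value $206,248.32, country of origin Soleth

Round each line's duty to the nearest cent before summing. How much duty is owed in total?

Line 1 (7132.30, Soleth, 586 liters, $78,781.84):
Base rate for 7132.30 is 28%.
7132.30 has an FTA preferential rate, but origin Soleth is not Cormark; base rate stands.
Additional duty on 7132.30 from Soleth: +9.8%. Applied ad valorem rate: 28% + 9.8% = 37.8%.
Duty = $78,781.84 × 37.8% = $29,779.54.
Line 2 (3437.07, Soleth, 1,174 kg, $206,248.32):
Base rate for 3437.07 is 12.5% + $1.21/kg.
3437.07 has an FTA preferential rate, but origin Soleth is not Cormark; base rate stands.
Additional duty on 3437.07 from Soleth: +20.4%. Applied ad valorem rate: 12.5% + 20.4% = 32.9%.
Duty = $206,248.32 × 32.9% + 1,174 × $1.21 = $69,276.24.
Total = $29,779.54 + $69,276.24 = $99,055.78.

$99,055.78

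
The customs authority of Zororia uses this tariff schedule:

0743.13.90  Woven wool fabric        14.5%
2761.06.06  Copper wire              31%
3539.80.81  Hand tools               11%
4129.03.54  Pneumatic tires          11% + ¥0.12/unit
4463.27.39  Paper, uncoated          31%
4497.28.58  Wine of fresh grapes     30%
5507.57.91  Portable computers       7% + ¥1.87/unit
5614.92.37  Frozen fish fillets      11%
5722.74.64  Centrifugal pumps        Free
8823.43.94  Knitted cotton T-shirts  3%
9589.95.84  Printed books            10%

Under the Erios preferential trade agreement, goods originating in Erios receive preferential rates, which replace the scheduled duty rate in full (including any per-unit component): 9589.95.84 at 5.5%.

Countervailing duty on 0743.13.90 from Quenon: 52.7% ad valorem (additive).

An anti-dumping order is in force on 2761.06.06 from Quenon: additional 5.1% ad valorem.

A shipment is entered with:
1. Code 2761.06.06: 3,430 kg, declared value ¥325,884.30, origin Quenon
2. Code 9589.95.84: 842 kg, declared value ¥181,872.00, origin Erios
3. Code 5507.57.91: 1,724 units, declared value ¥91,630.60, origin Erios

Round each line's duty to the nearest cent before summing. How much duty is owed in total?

Line 1 (2761.06.06, Quenon, 3,430 kg, ¥325,884.30):
Base rate for 2761.06.06 is 31%.
Additional duty on 2761.06.06 from Quenon: +5.1%. Applied ad valorem rate: 31% + 5.1% = 36.1%.
Duty = ¥325,884.30 × 36.1% = ¥117,644.23.
Line 2 (9589.95.84, Erios, 842 kg, ¥181,872.00):
Base rate for 9589.95.84 is 10%.
Origin Erios qualifies under the Zororia–Erios agreement and 9589.95.84 is covered: preferential rate 5.5% applies instead.
Duty = ¥181,872.00 × 5.5% = ¥10,002.96.
Line 3 (5507.57.91, Erios, 1,724 units, ¥91,630.60):
Base rate for 5507.57.91 is 7% + ¥1.87/unit.
Origin Erios is the FTA partner but 5507.57.91 is not on the preference list; base rate stands.
Duty = ¥91,630.60 × 7% + 1,724 × ¥1.87 = ¥9,638.02.
Total = ¥117,644.23 + ¥10,002.96 + ¥9,638.02 = ¥137,285.21.

¥137,285.21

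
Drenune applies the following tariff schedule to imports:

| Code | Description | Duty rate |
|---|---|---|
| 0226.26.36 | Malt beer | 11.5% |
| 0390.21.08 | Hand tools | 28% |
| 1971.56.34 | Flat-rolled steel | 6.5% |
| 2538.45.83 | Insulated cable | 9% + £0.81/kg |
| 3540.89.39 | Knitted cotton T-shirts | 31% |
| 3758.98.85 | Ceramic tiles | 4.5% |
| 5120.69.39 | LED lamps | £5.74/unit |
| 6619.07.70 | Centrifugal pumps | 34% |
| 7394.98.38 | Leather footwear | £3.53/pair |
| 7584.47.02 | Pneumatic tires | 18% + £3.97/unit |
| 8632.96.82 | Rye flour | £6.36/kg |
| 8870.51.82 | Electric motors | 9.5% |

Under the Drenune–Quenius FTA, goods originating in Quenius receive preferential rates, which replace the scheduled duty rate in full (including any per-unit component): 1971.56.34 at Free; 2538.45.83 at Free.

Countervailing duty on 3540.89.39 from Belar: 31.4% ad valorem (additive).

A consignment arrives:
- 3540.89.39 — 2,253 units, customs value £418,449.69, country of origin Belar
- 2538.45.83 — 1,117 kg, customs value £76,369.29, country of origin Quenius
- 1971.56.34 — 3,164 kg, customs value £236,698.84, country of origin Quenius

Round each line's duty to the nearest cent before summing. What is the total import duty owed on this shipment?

£261,112.61

Line 1 (3540.89.39, Belar, 2,253 units, £418,449.69):
Base rate for 3540.89.39 is 31%.
Additional duty on 3540.89.39 from Belar: +31.4%. Applied ad valorem rate: 31% + 31.4% = 62.4%.
Duty = £418,449.69 × 62.4% = £261,112.61.
Line 2 (2538.45.83, Quenius, 1,117 kg, £76,369.29):
Base rate for 2538.45.83 is 9% + £0.81/kg.
Origin Quenius qualifies under the Drenune–Quenius agreement and 2538.45.83 is covered: preferential rate Free applies instead.
Duty = £76,369.29 × 0% = £0.00.
Line 3 (1971.56.34, Quenius, 3,164 kg, £236,698.84):
Base rate for 1971.56.34 is 6.5%.
Origin Quenius qualifies under the Drenune–Quenius agreement and 1971.56.34 is covered: preferential rate Free applies instead.
Duty = £236,698.84 × 0% = £0.00.
Total = £261,112.61 + £0.00 + £0.00 = £261,112.61.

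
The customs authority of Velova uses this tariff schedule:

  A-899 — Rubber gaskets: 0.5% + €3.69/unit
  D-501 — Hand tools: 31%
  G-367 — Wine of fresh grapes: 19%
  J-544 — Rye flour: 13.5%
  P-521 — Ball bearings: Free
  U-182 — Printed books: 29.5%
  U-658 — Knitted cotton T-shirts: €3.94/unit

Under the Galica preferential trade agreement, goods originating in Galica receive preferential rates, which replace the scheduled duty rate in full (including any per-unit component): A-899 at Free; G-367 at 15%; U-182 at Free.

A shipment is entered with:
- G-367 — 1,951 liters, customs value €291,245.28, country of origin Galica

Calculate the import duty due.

Line 1 (G-367, Galica, 1,951 liters, €291,245.28):
Base rate for G-367 is 19%.
Origin Galica qualifies under the Velova–Galica agreement and G-367 is covered: preferential rate 15% applies instead.
Duty = €291,245.28 × 15% = €43,686.79.

€43,686.79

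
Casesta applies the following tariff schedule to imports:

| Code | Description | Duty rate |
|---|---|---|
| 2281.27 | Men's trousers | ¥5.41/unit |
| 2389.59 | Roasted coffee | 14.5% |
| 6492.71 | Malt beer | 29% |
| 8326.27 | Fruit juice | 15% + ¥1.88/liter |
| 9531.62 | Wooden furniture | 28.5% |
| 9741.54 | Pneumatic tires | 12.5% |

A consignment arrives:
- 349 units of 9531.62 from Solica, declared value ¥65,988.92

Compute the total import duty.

Line 1 (9531.62, Solica, 349 units, ¥65,988.92):
Base rate for 9531.62 is 28.5%.
Duty = ¥65,988.92 × 28.5% = ¥18,806.84.

¥18,806.84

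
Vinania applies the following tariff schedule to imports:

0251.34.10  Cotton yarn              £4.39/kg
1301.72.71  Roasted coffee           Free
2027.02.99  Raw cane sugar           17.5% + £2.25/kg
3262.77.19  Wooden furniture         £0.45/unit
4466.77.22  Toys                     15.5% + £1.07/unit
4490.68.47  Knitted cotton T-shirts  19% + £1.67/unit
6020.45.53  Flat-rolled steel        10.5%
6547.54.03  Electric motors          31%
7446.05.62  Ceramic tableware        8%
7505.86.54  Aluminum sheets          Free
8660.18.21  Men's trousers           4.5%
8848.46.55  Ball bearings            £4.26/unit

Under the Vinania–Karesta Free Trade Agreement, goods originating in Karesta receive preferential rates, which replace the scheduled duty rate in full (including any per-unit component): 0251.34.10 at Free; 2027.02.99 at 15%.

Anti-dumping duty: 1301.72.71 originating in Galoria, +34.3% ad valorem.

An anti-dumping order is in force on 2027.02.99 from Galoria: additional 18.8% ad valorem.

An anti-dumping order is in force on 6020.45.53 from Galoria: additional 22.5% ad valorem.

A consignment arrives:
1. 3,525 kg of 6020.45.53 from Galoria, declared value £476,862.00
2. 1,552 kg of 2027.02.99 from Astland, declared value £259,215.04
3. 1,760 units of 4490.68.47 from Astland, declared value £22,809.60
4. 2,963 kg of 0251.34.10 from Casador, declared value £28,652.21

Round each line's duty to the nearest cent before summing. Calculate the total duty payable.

Line 1 (6020.45.53, Galoria, 3,525 kg, £476,862.00):
Base rate for 6020.45.53 is 10.5%.
Additional duty on 6020.45.53 from Galoria: +22.5%. Applied ad valorem rate: 10.5% + 22.5% = 33%.
Duty = £476,862.00 × 33% = £157,364.46.
Line 2 (2027.02.99, Astland, 1,552 kg, £259,215.04):
Base rate for 2027.02.99 is 17.5% + £2.25/kg.
2027.02.99 has an FTA preferential rate, but origin Astland is not Karesta; base rate stands.
The additional-duty order on 2027.02.99 targets Galoria, not Astland; it does not apply.
Duty = £259,215.04 × 17.5% + 1,552 × £2.25 = £48,854.63.
Line 3 (4490.68.47, Astland, 1,760 units, £22,809.60):
Base rate for 4490.68.47 is 19% + £1.67/unit.
Duty = £22,809.60 × 19% + 1,760 × £1.67 = £7,273.02.
Line 4 (0251.34.10, Casador, 2,963 kg, £28,652.21):
Base rate for 0251.34.10 is £4.39/kg.
0251.34.10 has an FTA preferential rate, but origin Casador is not Karesta; base rate stands.
Duty = 2,963 × £4.39 = £13,007.57.
Total = £157,364.46 + £48,854.63 + £7,273.02 + £13,007.57 = £226,499.68.

£226,499.68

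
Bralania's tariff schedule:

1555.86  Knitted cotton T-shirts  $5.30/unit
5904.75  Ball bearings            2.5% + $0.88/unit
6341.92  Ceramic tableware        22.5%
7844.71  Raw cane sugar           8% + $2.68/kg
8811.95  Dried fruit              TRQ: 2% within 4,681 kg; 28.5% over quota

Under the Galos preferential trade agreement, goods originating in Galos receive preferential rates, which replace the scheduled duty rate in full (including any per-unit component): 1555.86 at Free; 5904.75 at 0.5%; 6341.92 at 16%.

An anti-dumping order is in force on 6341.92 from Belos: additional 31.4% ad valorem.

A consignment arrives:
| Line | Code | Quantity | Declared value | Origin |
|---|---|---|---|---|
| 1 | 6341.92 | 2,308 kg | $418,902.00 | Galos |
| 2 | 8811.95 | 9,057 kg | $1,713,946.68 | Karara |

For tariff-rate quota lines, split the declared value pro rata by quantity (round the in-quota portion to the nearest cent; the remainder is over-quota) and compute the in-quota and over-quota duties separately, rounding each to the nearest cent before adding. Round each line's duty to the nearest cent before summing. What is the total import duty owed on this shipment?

Line 1 (6341.92, Galos, 2,308 kg, $418,902.00):
Base rate for 6341.92 is 22.5%.
Origin Galos qualifies under the Bralania–Galos agreement and 6341.92 is covered: preferential rate 16% applies instead.
The additional-duty order on 6341.92 targets Belos, not Galos; it does not apply.
Duty = $418,902.00 × 16% = $67,024.32.
Line 2 (8811.95, Karara, 9,057 kg, $1,713,946.68):
Code 8811.95 is under a tariff-rate quota (threshold 4,681 kg). In-quota: 4,681 kg at 2%; over-quota: 4,376 kg at 28.5%.
Pro-rata value split: in-quota = $1,713,946.68 × 4,681/9,057 = $885,832.44; over-quota = $1,713,946.68 − $885,832.44 = $828,114.24.
In-quota duty = $885,832.44 × 2% = $17,716.65. Over-quota duty = $828,114.24 × 28.5% = $236,012.56.
Line duty = $17,716.65 + $236,012.56 = $253,729.21.
Total = $67,024.32 + $253,729.21 = $320,753.53.

$320,753.53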